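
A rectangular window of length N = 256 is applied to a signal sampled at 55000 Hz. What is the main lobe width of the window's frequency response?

For a rectangular window of length N,
the main lobe width in frequency is 2*f_s/N.
= 2*55000/256 = 6875/16 Hz
This determines the minimum frequency separation for resolving two sinusoids.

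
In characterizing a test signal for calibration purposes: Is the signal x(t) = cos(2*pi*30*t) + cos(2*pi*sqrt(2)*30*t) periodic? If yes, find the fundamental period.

f1 = 30 Hz, f2 = 30*sqrt(2) Hz
Ratio f2/f1 = sqrt(2), which is irrational.
Since the frequency ratio is irrational, no common period exists.
The signal is not periodic.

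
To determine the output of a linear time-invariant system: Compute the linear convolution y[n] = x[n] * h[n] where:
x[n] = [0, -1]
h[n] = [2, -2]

y[n] = sum_k x[k]*h[n-k]. Output length = len(x) + len(h) - 1 = 2 + 2 - 1 = 3.
y[0] = 0*2 = 0
y[1] = -1*2 + 0*-2 = -2
y[2] = -1*-2 = 2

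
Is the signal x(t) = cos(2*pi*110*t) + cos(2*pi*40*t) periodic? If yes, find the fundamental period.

f1 = 110 Hz, f2 = 40 Hz
Period T1 = 1/110, T2 = 1/40
Ratio T1/T2 = 40/110, which is rational.
The signal is periodic with fundamental period T = 1/GCD(110,40) = 1/10 s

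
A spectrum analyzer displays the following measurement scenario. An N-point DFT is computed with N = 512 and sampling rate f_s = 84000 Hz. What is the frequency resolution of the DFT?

DFT frequency resolution = f_s / N
= 84000 / 512 = 2625/16 Hz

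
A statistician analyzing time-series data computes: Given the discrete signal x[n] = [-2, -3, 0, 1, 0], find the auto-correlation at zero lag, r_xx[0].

The auto-correlation at zero lag r_xx[0] equals the signal energy.
r_xx[0] = sum of x[n]^2 = (-2)^2 + (-3)^2 + 0^2 + 1^2 + 0^2
= 4 + 9 + 0 + 1 + 0 = 14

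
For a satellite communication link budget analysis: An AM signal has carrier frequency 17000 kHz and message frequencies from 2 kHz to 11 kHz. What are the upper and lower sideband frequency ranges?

Upper sideband (USB) = fc + [fm_low, fm_high] = 17000 + [2, 11] = [17002, 17011] kHz
Lower sideband (LSB) = fc - [fm_high, fm_low] = 17000 - [11, 2] = [16989, 16998] kHz
Total occupied spectrum: 16989 kHz to 17011 kHz (plus carrier at 17000 kHz)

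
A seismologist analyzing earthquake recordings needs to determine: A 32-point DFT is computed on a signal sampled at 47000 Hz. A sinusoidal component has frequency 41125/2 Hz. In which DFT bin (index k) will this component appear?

DFT frequency resolution = f_s/N = 47000/32 = 5875/4 Hz
Bin index k = f_signal / resolution = 41125/2 / 5875/4 = 14
The signal frequency 41125/2 Hz falls in DFT bin k = 14.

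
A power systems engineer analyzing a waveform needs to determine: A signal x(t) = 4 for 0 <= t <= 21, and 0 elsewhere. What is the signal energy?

Energy = integral of |x(t)|^2 dt over the signal duration
= 4^2 * 21 = 16 * 21 = 336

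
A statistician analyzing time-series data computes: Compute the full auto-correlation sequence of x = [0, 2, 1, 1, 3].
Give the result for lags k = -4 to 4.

r_xx[k] = sum_m x[m]*x[m+k], indexed from 0, for k = -4 to 4:
  r_xx[-4] = x[4]*x[0] = 0
  r_xx[-3] = x[3]*x[0] + x[4]*x[1] = 6
  r_xx[-2] = x[2]*x[0] + x[3]*x[1] + x[4]*x[2] = 5
  r_xx[-1] = x[1]*x[0] + x[2]*x[1] + x[3]*x[2] + x[4]*x[3] = 6
  r_xx[0] = x[0]*x[0] + x[1]*x[1] + x[2]*x[2] + x[3]*x[3] + x[4]*x[4] = 15
  r_xx[1] = x[0]*x[1] + x[1]*x[2] + x[2]*x[3] + x[3]*x[4] = 6
  r_xx[2] = x[0]*x[2] + x[1]*x[3] + x[2]*x[4] = 5
  r_xx[3] = x[0]*x[3] + x[1]*x[4] = 6
  r_xx[4] = x[0]*x[4] = 0
r_xx = [0, 6, 5, 6, 15, 6, 5, 6, 0]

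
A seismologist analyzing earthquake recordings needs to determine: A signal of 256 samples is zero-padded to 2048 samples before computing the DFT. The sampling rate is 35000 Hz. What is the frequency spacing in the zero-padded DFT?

Original DFT: N = 256, resolution = f_s/N = 35000/256 = 4375/32 Hz
Zero-padded DFT: N = 2048, resolution = f_s/N = 35000/2048 = 4375/256 Hz
Zero-padding interpolates the spectrum (finer frequency grid)
but does NOT improve the true spectral resolution (ability to resolve close frequencies).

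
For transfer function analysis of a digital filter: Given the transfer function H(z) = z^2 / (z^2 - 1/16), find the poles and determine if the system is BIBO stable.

Poles are roots of the denominator: z^2 - 1/16 = 0.
Quadratic formula: z = [-(0) +/- sqrt((0)^2 - 4*(-1/16))] / 2
Discriminant = 0 + 1/4 = 1/4; sqrt = 1/2.
z = (0 +/- 1/2) / 2 => z = 1/4 or z = -1/4.
|p1| = 1/4, |p2| = 1/4.
For BIBO stability, all poles must lie inside the unit circle (|p| < 1).
System is STABLE since both |p| < 1.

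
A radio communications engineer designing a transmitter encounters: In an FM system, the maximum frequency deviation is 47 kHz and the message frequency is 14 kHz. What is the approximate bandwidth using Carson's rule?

Carson's rule: BW = 2*(delta_f + f_m)
= 2*(47 + 14) kHz = 122 kHz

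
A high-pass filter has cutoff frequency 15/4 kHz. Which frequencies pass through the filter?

A high-pass filter passes all frequencies above the cutoff frequency 15/4 kHz and attenuates lower frequencies.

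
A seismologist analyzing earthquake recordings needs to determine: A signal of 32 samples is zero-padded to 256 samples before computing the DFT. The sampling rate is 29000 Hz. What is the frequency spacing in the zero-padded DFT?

Original DFT: N = 32, resolution = f_s/N = 29000/32 = 3625/4 Hz
Zero-padded DFT: N = 256, resolution = f_s/N = 29000/256 = 3625/32 Hz
Zero-padding interpolates the spectrum (finer frequency grid)
but does NOT improve the true spectral resolution (ability to resolve close frequencies).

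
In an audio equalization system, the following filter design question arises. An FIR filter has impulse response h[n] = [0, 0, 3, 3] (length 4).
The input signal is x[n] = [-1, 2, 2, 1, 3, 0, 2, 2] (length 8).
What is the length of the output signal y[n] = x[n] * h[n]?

For linear convolution, the output length is:
len(y) = len(x) + len(h) - 1 = 8 + 4 - 1 = 11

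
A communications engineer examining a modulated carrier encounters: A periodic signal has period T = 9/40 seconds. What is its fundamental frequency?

The fundamental frequency is the reciprocal of the period.
f = 1/T = 1/(9/40) = 40/9 Hz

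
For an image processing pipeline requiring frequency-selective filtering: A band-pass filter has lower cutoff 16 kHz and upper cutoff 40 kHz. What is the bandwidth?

Bandwidth = f_high - f_low
= 40 kHz - 16 kHz = 24 kHz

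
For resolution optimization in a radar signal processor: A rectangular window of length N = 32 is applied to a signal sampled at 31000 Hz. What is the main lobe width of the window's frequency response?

For a rectangular window of length N,
the main lobe width in frequency is 2*f_s/N.
= 2*31000/32 = 3875/2 Hz
This determines the minimum frequency separation for resolving two sinusoids.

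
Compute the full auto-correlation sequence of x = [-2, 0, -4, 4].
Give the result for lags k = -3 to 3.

r_xx[k] = sum_m x[m]*x[m+k], indexed from 0, for k = -3 to 3:
  r_xx[-3] = x[3]*x[0] = -8
  r_xx[-2] = x[2]*x[0] + x[3]*x[1] = 8
  r_xx[-1] = x[1]*x[0] + x[2]*x[1] + x[3]*x[2] = -16
  r_xx[0] = x[0]*x[0] + x[1]*x[1] + x[2]*x[2] + x[3]*x[3] = 36
  r_xx[1] = x[0]*x[1] + x[1]*x[2] + x[2]*x[3] = -16
  r_xx[2] = x[0]*x[2] + x[1]*x[3] = 8
  r_xx[3] = x[0]*x[3] = -8
r_xx = [-8, 8, -16, 36, -16, 8, -8]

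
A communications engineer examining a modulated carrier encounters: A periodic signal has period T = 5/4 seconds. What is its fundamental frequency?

The fundamental frequency is the reciprocal of the period.
f = 1/T = 1/(5/4) = 4/5 Hz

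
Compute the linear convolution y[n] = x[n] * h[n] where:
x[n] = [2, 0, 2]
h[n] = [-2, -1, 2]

y[n] = sum_k x[k]*h[n-k]. Output length = len(x) + len(h) - 1 = 3 + 3 - 1 = 5.
y[0] = 2*-2 = -4
y[1] = 0*-2 + 2*-1 = -2
y[2] = 2*-2 + 0*-1 + 2*2 = 0
y[3] = 2*-1 + 0*2 = -2
y[4] = 2*2 = 4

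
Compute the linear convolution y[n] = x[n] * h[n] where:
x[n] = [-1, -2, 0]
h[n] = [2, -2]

y[n] = sum_k x[k]*h[n-k]. Output length = len(x) + len(h) - 1 = 3 + 2 - 1 = 4.
y[0] = -1*2 = -2
y[1] = -2*2 + -1*-2 = -2
y[2] = 0*2 + -2*-2 = 4
y[3] = 0*-2 = 0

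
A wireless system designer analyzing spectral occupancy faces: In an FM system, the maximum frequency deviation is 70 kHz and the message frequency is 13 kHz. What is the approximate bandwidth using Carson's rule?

Carson's rule: BW = 2*(delta_f + f_m)
= 2*(70 + 13) kHz = 166 kHz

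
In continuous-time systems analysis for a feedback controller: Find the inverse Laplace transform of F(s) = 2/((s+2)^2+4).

Standard pair: w/((s+a)^2+w^2) <-> e^(-at)*sin(wt)*u(t)
With a=2, w=2: f(t) = e^(-2t)*sin(2t)*u(t)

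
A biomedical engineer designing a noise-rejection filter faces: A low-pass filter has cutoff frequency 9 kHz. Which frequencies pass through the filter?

A low-pass filter passes all frequencies below the cutoff frequency 9 kHz and attenuates higher frequencies.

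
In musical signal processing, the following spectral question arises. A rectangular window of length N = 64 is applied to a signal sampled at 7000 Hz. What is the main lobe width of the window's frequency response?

For a rectangular window of length N,
the main lobe width in frequency is 2*f_s/N.
= 2*7000/64 = 875/4 Hz
This determines the minimum frequency separation for resolving two sinusoids.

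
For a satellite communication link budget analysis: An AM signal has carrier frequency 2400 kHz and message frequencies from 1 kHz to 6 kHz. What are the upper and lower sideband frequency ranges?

Upper sideband (USB) = fc + [fm_low, fm_high] = 2400 + [1, 6] = [2401, 2406] kHz
Lower sideband (LSB) = fc - [fm_high, fm_low] = 2400 - [6, 1] = [2394, 2399] kHz
Total occupied spectrum: 2394 kHz to 2406 kHz (plus carrier at 2400 kHz)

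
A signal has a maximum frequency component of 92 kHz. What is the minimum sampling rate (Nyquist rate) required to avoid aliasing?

By the Nyquist-Shannon sampling theorem,
the minimum sampling rate (Nyquist rate) must be at least 2 * f_max.
Nyquist rate = 2 * 92 kHz = 184 kHz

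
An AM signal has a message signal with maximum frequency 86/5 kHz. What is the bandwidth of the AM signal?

In AM (double-sideband), the bandwidth is twice the message frequency.
BW = 2 * f_m = 2 * 86/5 kHz = 172/5 kHz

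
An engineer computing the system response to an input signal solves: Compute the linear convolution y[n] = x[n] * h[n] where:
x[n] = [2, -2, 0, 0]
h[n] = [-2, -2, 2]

y[n] = sum_k x[k]*h[n-k]. Output length = len(x) + len(h) - 1 = 4 + 3 - 1 = 6.
y[0] = 2*-2 = -4
y[1] = -2*-2 + 2*-2 = 0
y[2] = 0*-2 + -2*-2 + 2*2 = 8
y[3] = 0*-2 + 0*-2 + -2*2 = -4
y[4] = 0*-2 + 0*2 = 0
y[5] = 0*2 = 0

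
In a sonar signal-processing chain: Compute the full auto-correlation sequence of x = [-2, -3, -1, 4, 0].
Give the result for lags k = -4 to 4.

r_xx[k] = sum_m x[m]*x[m+k], indexed from 0, for k = -4 to 4:
  r_xx[-4] = x[4]*x[0] = 0
  r_xx[-3] = x[3]*x[0] + x[4]*x[1] = -8
  r_xx[-2] = x[2]*x[0] + x[3]*x[1] + x[4]*x[2] = -10
  r_xx[-1] = x[1]*x[0] + x[2]*x[1] + x[3]*x[2] + x[4]*x[3] = 5
  r_xx[0] = x[0]*x[0] + x[1]*x[1] + x[2]*x[2] + x[3]*x[3] + x[4]*x[4] = 30
  r_xx[1] = x[0]*x[1] + x[1]*x[2] + x[2]*x[3] + x[3]*x[4] = 5
  r_xx[2] = x[0]*x[2] + x[1]*x[3] + x[2]*x[4] = -10
  r_xx[3] = x[0]*x[3] + x[1]*x[4] = -8
  r_xx[4] = x[0]*x[4] = 0
r_xx = [0, -8, -10, 5, 30, 5, -10, -8, 0]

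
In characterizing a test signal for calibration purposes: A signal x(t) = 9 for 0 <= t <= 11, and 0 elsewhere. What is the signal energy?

Energy = integral of |x(t)|^2 dt over the signal duration
= 9^2 * 11 = 81 * 11 = 891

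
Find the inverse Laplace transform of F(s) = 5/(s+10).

Standard pair: k/(s+a) <-> k*e^(-at)*u(t)
With k=5, a=10: f(t) = 5*e^(-10t)*u(t)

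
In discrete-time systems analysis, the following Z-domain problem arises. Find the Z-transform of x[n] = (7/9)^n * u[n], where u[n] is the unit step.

The Z-transform of a^n * u[n] is z/(z-a) for |z| > |a|.
Here a = 7/9, so X(z) = z/(z - (7/9)) = 9z/(9z - 7)
ROC: |z| > 7/9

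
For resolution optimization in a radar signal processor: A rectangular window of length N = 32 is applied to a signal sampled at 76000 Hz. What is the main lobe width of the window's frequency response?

For a rectangular window of length N,
the main lobe width in frequency is 2*f_s/N.
= 2*76000/32 = 4750 Hz
This determines the minimum frequency separation for resolving two sinusoids.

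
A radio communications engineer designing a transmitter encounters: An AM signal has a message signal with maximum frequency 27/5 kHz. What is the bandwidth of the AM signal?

In AM (double-sideband), the bandwidth is twice the message frequency.
BW = 2 * f_m = 2 * 27/5 kHz = 54/5 kHz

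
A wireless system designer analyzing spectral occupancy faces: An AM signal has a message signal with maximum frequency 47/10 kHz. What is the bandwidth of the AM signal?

In AM (double-sideband), the bandwidth is twice the message frequency.
BW = 2 * f_m = 2 * 47/10 kHz = 47/5 kHz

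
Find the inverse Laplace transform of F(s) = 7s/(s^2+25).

Standard pair: s/(s^2+w^2) <-> cos(wt)*u(t)
With k=7, w=5: f(t) = 7*cos(5t)*u(t)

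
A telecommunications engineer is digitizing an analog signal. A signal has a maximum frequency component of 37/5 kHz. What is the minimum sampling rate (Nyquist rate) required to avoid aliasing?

By the Nyquist-Shannon sampling theorem,
the minimum sampling rate (Nyquist rate) must be at least 2 * f_max.
Nyquist rate = 2 * 37/5 kHz = 74/5 kHz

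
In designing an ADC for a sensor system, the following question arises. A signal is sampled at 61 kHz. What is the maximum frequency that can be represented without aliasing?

The maximum frequency that can be represented without aliasing
is the Nyquist frequency: f_max = f_s / 2 = 61 kHz / 2 = 61/2 kHz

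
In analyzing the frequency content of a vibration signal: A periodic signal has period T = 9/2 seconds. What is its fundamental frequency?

The fundamental frequency is the reciprocal of the period.
f = 1/T = 1/(9/2) = 2/9 Hz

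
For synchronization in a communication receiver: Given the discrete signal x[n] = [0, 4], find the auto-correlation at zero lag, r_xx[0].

The auto-correlation at zero lag r_xx[0] equals the signal energy.
r_xx[0] = sum of x[n]^2 = 0^2 + 4^2
= 0 + 16 = 16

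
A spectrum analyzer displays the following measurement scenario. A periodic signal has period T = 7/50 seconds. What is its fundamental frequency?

The fundamental frequency is the reciprocal of the period.
f = 1/T = 1/(7/50) = 50/7 Hz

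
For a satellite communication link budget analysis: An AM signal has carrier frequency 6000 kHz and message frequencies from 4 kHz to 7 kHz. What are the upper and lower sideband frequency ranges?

Upper sideband (USB) = fc + [fm_low, fm_high] = 6000 + [4, 7] = [6004, 6007] kHz
Lower sideband (LSB) = fc - [fm_high, fm_low] = 6000 - [7, 4] = [5993, 5996] kHz
Total occupied spectrum: 5993 kHz to 6007 kHz (plus carrier at 6000 kHz)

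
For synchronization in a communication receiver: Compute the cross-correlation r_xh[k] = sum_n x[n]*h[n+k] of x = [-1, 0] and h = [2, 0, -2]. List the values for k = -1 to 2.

Both sequences indexed from 0 and zero outside their support.
Lags with overlap: k = -1 to 2.
  r_xh[-1] = x[1]*h[0] = 0
  r_xh[0] = x[0]*h[0] + x[1]*h[1] = -2
  r_xh[1] = x[0]*h[1] + x[1]*h[2] = 0
  r_xh[2] = x[0]*h[2] = 2
r_xh = [0, -2, 0, 2] (for k = -1, ..., 2)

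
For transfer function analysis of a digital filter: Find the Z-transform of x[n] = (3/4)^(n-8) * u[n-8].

Time-shifting property: if X(z) = Z{x[n]}, then Z{x[n-d]} = z^(-d) * X(z)
X(z) = z/(z - 3/4) for x[n] = (3/4)^n * u[n]
Z{x[n-8]} = z^(-8) * z/(z - 3/4) = z^(-7)/(z - 3/4)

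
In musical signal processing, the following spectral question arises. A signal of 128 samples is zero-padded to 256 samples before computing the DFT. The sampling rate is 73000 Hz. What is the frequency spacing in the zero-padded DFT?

Original DFT: N = 128, resolution = f_s/N = 73000/128 = 9125/16 Hz
Zero-padded DFT: N = 256, resolution = f_s/N = 73000/256 = 9125/32 Hz
Zero-padding interpolates the spectrum (finer frequency grid)
but does NOT improve the true spectral resolution (ability to resolve close frequencies).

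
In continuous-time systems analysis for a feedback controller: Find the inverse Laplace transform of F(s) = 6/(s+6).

Standard pair: k/(s+a) <-> k*e^(-at)*u(t)
With k=6, a=6: f(t) = 6*e^(-6t)*u(t)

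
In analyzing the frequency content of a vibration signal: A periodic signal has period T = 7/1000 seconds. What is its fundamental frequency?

The fundamental frequency is the reciprocal of the period.
f = 1/T = 1/(7/1000) = 1000/7 Hz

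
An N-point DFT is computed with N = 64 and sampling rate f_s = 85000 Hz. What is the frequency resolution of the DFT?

DFT frequency resolution = f_s / N
= 85000 / 64 = 10625/8 Hz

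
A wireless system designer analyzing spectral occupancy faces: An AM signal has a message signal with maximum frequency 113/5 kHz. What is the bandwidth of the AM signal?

In AM (double-sideband), the bandwidth is twice the message frequency.
BW = 2 * f_m = 2 * 113/5 kHz = 226/5 kHz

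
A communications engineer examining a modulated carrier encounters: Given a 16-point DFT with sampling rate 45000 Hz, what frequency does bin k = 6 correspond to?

The frequency of DFT bin k is: f_k = k * f_s / N
f_6 = 6 * 45000 / 16 = 16875 Hz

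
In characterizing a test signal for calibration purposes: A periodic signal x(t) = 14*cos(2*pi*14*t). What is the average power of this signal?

Average power of A*cos(wt) is A^2/2.
P = 14^2 / 2 = 196/2 = 98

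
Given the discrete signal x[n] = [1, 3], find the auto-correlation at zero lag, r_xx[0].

The auto-correlation at zero lag r_xx[0] equals the signal energy.
r_xx[0] = sum of x[n]^2 = 1^2 + 3^2
= 1 + 9 = 10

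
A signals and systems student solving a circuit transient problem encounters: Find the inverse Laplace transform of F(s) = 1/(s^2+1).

Standard pair: w/(s^2+w^2) <-> sin(wt)*u(t)
Recognize w^2 = 1, so w = 1; numerator 1 = 1*1.
f(t) = sin(t)*u(t)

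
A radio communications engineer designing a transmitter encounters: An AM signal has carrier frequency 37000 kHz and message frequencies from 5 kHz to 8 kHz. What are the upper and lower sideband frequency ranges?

Upper sideband (USB) = fc + [fm_low, fm_high] = 37000 + [5, 8] = [37005, 37008] kHz
Lower sideband (LSB) = fc - [fm_high, fm_low] = 37000 - [8, 5] = [36992, 36995] kHz
Total occupied spectrum: 36992 kHz to 37008 kHz (plus carrier at 37000 kHz)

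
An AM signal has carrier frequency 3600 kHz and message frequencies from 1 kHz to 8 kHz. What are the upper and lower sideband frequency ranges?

Upper sideband (USB) = fc + [fm_low, fm_high] = 3600 + [1, 8] = [3601, 3608] kHz
Lower sideband (LSB) = fc - [fm_high, fm_low] = 3600 - [8, 1] = [3592, 3599] kHz
Total occupied spectrum: 3592 kHz to 3608 kHz (plus carrier at 3600 kHz)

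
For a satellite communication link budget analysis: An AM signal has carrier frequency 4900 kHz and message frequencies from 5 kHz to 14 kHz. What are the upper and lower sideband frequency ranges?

Upper sideband (USB) = fc + [fm_low, fm_high] = 4900 + [5, 14] = [4905, 4914] kHz
Lower sideband (LSB) = fc - [fm_high, fm_low] = 4900 - [14, 5] = [4886, 4895] kHz
Total occupied spectrum: 4886 kHz to 4914 kHz (plus carrier at 4900 kHz)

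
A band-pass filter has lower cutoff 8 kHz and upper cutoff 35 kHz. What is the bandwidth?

Bandwidth = f_high - f_low
= 35 kHz - 8 kHz = 27 kHz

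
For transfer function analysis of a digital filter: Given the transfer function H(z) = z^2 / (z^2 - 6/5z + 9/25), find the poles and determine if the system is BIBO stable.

Poles are roots of the denominator: z^2 - 6/5z + 9/25 = 0.
Quadratic formula: z = [-(-6/5) +/- sqrt((-6/5)^2 - 4*(9/25))] / 2
Discriminant = 36/25 - 36/25 = 0; sqrt = 0.
z = (6/5 +/- 0) / 2 = 3/5 (repeated root).
|p1| = 3/5, |p2| = 3/5.
For BIBO stability, all poles must lie inside the unit circle (|p| < 1).
System is STABLE since both |p| < 1.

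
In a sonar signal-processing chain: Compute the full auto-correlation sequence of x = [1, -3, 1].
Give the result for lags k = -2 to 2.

r_xx[k] = sum_m x[m]*x[m+k], indexed from 0, for k = -2 to 2:
  r_xx[-2] = x[2]*x[0] = 1
  r_xx[-1] = x[1]*x[0] + x[2]*x[1] = -6
  r_xx[0] = x[0]*x[0] + x[1]*x[1] + x[2]*x[2] = 11
  r_xx[1] = x[0]*x[1] + x[1]*x[2] = -6
  r_xx[2] = x[0]*x[2] = 1
r_xx = [1, -6, 11, -6, 1]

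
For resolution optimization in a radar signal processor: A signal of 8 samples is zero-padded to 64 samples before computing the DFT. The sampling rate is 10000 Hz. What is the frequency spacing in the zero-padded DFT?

Original DFT: N = 8, resolution = f_s/N = 10000/8 = 1250 Hz
Zero-padded DFT: N = 64, resolution = f_s/N = 10000/64 = 625/4 Hz
Zero-padding interpolates the spectrum (finer frequency grid)
but does NOT improve the true spectral resolution (ability to resolve close frequencies).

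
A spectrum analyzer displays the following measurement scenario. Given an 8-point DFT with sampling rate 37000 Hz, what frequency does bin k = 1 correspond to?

The frequency of DFT bin k is: f_k = k * f_s / N
f_1 = 1 * 37000 / 8 = 4625 Hz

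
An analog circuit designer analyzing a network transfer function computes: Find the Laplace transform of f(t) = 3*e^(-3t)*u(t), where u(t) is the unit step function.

Standard Laplace transform pair:
e^(-at)*u(t) <-> 1/(s+a)
With a = 3: L{3*e^(-3t)*u(t)} = 3/(s+3), ROC: Re(s) > -3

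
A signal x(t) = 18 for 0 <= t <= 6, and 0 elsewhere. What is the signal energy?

Energy = integral of |x(t)|^2 dt over the signal duration
= 18^2 * 6 = 324 * 6 = 1944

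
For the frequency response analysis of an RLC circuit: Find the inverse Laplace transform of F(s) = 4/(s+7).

Standard pair: k/(s+a) <-> k*e^(-at)*u(t)
With k=4, a=7: f(t) = 4*e^(-7t)*u(t)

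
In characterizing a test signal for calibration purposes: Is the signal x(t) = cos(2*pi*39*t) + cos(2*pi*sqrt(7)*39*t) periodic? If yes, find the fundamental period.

f1 = 39 Hz, f2 = 39*sqrt(7) Hz
Ratio f2/f1 = sqrt(7), which is irrational.
Since the frequency ratio is irrational, no common period exists.
The signal is not periodic.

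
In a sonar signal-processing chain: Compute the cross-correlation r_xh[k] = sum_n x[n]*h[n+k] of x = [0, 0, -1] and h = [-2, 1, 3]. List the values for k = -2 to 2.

Both sequences indexed from 0 and zero outside their support.
Lags with overlap: k = -2 to 2.
  r_xh[-2] = x[2]*h[0] = 2
  r_xh[-1] = x[1]*h[0] + x[2]*h[1] = -1
  r_xh[0] = x[0]*h[0] + x[1]*h[1] + x[2]*h[2] = -3
  r_xh[1] = x[0]*h[1] + x[1]*h[2] = 0
  r_xh[2] = x[0]*h[2] = 0
r_xh = [2, -1, -3, 0, 0] (for k = -2, ..., 2)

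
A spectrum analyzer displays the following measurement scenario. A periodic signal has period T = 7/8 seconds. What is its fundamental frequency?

The fundamental frequency is the reciprocal of the period.
f = 1/T = 1/(7/8) = 8/7 Hz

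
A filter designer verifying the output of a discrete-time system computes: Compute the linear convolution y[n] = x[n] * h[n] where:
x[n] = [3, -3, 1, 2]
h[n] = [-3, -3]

y[n] = sum_k x[k]*h[n-k]. Output length = len(x) + len(h) - 1 = 4 + 2 - 1 = 5.
y[0] = 3*-3 = -9
y[1] = -3*-3 + 3*-3 = 0
y[2] = 1*-3 + -3*-3 = 6
y[3] = 2*-3 + 1*-3 = -9
y[4] = 2*-3 = -6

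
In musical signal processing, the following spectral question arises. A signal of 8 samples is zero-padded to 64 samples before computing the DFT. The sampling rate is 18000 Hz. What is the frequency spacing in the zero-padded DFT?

Original DFT: N = 8, resolution = f_s/N = 18000/8 = 2250 Hz
Zero-padded DFT: N = 64, resolution = f_s/N = 18000/64 = 1125/4 Hz
Zero-padding interpolates the spectrum (finer frequency grid)
but does NOT improve the true spectral resolution (ability to resolve close frequencies).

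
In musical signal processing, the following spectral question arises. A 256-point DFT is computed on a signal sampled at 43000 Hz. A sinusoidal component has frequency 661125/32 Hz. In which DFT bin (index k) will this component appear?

DFT frequency resolution = f_s/N = 43000/256 = 5375/32 Hz
Bin index k = f_signal / resolution = 661125/32 / 5375/32 = 123
The signal frequency 661125/32 Hz falls in DFT bin k = 123.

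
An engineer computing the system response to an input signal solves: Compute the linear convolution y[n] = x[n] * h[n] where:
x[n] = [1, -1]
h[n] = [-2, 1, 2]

y[n] = sum_k x[k]*h[n-k]. Output length = len(x) + len(h) - 1 = 2 + 3 - 1 = 4.
y[0] = 1*-2 = -2
y[1] = -1*-2 + 1*1 = 3
y[2] = -1*1 + 1*2 = 1
y[3] = -1*2 = -2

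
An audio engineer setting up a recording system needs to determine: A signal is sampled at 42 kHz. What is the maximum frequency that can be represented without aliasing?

The maximum frequency that can be represented without aliasing
is the Nyquist frequency: f_max = f_s / 2 = 42 kHz / 2 = 21 kHz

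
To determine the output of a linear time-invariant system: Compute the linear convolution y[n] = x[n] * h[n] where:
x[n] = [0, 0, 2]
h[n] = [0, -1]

y[n] = sum_k x[k]*h[n-k]. Output length = len(x) + len(h) - 1 = 3 + 2 - 1 = 4.
y[0] = 0*0 = 0
y[1] = 0*0 + 0*-1 = 0
y[2] = 2*0 + 0*-1 = 0
y[3] = 2*-1 = -2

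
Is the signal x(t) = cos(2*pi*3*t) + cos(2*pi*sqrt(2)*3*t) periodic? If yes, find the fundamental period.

f1 = 3 Hz, f2 = 3*sqrt(2) Hz
Ratio f2/f1 = sqrt(2), which is irrational.
Since the frequency ratio is irrational, no common period exists.
The signal is not periodic.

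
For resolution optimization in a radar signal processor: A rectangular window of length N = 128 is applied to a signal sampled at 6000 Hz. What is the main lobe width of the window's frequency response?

For a rectangular window of length N,
the main lobe width in frequency is 2*f_s/N.
= 2*6000/128 = 375/4 Hz
This determines the minimum frequency separation for resolving two sinusoids.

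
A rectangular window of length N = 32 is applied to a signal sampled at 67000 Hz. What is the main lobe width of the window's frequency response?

For a rectangular window of length N,
the main lobe width in frequency is 2*f_s/N.
= 2*67000/32 = 8375/2 Hz
This determines the minimum frequency separation for resolving two sinusoids.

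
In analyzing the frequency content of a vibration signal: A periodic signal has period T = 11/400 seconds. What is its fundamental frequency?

The fundamental frequency is the reciprocal of the period.
f = 1/T = 1/(11/400) = 400/11 Hz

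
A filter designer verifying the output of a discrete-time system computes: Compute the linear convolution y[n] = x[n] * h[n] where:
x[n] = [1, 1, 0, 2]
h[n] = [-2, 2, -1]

y[n] = sum_k x[k]*h[n-k]. Output length = len(x) + len(h) - 1 = 4 + 3 - 1 = 6.
y[0] = 1*-2 = -2
y[1] = 1*-2 + 1*2 = 0
y[2] = 0*-2 + 1*2 + 1*-1 = 1
y[3] = 2*-2 + 0*2 + 1*-1 = -5
y[4] = 2*2 + 0*-1 = 4
y[5] = 2*-1 = -2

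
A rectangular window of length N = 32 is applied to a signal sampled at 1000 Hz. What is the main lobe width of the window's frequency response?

For a rectangular window of length N,
the main lobe width in frequency is 2*f_s/N.
= 2*1000/32 = 125/2 Hz
This determines the minimum frequency separation for resolving two sinusoids.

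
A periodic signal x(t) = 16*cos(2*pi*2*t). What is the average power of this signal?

Average power of A*cos(wt) is A^2/2.
P = 16^2 / 2 = 256/2 = 128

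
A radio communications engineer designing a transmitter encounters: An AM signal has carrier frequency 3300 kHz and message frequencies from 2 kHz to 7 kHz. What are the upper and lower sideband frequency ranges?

Upper sideband (USB) = fc + [fm_low, fm_high] = 3300 + [2, 7] = [3302, 3307] kHz
Lower sideband (LSB) = fc - [fm_high, fm_low] = 3300 - [7, 2] = [3293, 3298] kHz
Total occupied spectrum: 3293 kHz to 3307 kHz (plus carrier at 3300 kHz)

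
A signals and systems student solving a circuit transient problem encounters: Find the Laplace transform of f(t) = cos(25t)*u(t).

Standard pair: cos(wt)*u(t) <-> s/(s^2+w^2)
With w = 25: L{cos(25t)*u(t)} = s/(s^2+625)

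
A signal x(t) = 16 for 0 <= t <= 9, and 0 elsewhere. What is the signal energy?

Energy = integral of |x(t)|^2 dt over the signal duration
= 16^2 * 9 = 256 * 9 = 2304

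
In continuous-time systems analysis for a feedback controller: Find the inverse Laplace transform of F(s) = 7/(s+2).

Standard pair: k/(s+a) <-> k*e^(-at)*u(t)
With k=7, a=2: f(t) = 7*e^(-2t)*u(t)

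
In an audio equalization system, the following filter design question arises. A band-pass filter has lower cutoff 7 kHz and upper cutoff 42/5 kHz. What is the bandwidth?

Bandwidth = f_high - f_low
= 42/5 kHz - 7 kHz = 7/5 kHz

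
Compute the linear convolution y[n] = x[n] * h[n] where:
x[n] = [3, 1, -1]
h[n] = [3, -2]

y[n] = sum_k x[k]*h[n-k]. Output length = len(x) + len(h) - 1 = 3 + 2 - 1 = 4.
y[0] = 3*3 = 9
y[1] = 1*3 + 3*-2 = -3
y[2] = -1*3 + 1*-2 = -5
y[3] = -1*-2 = 2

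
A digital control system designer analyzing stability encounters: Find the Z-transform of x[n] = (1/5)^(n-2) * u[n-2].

Time-shifting property: if X(z) = Z{x[n]}, then Z{x[n-d]} = z^(-d) * X(z)
X(z) = z/(z - 1/5) for x[n] = (1/5)^n * u[n]
Z{x[n-2]} = z^(-2) * z/(z - 1/5) = z^(-1)/(z - 1/5)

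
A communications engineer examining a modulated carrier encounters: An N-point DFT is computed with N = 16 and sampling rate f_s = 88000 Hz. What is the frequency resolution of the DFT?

DFT frequency resolution = f_s / N
= 88000 / 16 = 5500 Hz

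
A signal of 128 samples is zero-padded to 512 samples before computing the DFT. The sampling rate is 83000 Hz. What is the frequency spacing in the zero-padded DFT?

Original DFT: N = 128, resolution = f_s/N = 83000/128 = 10375/16 Hz
Zero-padded DFT: N = 512, resolution = f_s/N = 83000/512 = 10375/64 Hz
Zero-padding interpolates the spectrum (finer frequency grid)
but does NOT improve the true spectral resolution (ability to resolve close frequencies).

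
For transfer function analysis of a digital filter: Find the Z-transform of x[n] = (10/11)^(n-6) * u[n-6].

Time-shifting property: if X(z) = Z{x[n]}, then Z{x[n-d]} = z^(-d) * X(z)
X(z) = z/(z - 10/11) for x[n] = (10/11)^n * u[n]
Z{x[n-6]} = z^(-6) * z/(z - 10/11) = z^(-5)/(z - 10/11)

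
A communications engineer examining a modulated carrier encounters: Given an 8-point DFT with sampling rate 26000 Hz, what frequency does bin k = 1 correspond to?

The frequency of DFT bin k is: f_k = k * f_s / N
f_1 = 1 * 26000 / 8 = 3250 Hz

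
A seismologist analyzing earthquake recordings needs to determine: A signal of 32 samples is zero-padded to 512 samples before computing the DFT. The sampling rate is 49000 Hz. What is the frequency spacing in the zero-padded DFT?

Original DFT: N = 32, resolution = f_s/N = 49000/32 = 6125/4 Hz
Zero-padded DFT: N = 512, resolution = f_s/N = 49000/512 = 6125/64 Hz
Zero-padding interpolates the spectrum (finer frequency grid)
but does NOT improve the true spectral resolution (ability to resolve close frequencies).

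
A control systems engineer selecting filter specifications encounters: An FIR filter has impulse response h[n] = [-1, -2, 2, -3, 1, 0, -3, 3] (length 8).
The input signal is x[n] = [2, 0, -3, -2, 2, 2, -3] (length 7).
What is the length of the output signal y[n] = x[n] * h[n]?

For linear convolution, the output length is:
len(y) = len(x) + len(h) - 1 = 7 + 8 - 1 = 14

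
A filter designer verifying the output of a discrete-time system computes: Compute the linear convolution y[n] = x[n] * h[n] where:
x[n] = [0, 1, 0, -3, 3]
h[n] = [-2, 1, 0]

y[n] = sum_k x[k]*h[n-k]. Output length = len(x) + len(h) - 1 = 5 + 3 - 1 = 7.
y[0] = 0*-2 = 0
y[1] = 1*-2 + 0*1 = -2
y[2] = 0*-2 + 1*1 + 0*0 = 1
y[3] = -3*-2 + 0*1 + 1*0 = 6
y[4] = 3*-2 + -3*1 + 0*0 = -9
y[5] = 3*1 + -3*0 = 3
y[6] = 3*0 = 0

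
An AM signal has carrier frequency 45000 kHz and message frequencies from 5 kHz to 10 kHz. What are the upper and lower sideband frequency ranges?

Upper sideband (USB) = fc + [fm_low, fm_high] = 45000 + [5, 10] = [45005, 45010] kHz
Lower sideband (LSB) = fc - [fm_high, fm_low] = 45000 - [10, 5] = [44990, 44995] kHz
Total occupied spectrum: 44990 kHz to 45010 kHz (plus carrier at 45000 kHz)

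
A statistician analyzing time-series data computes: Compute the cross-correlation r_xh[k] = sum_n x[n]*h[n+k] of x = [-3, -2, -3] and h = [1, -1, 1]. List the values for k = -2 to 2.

Both sequences indexed from 0 and zero outside their support.
Lags with overlap: k = -2 to 2.
  r_xh[-2] = x[2]*h[0] = -3
  r_xh[-1] = x[1]*h[0] + x[2]*h[1] = 1
  r_xh[0] = x[0]*h[0] + x[1]*h[1] + x[2]*h[2] = -4
  r_xh[1] = x[0]*h[1] + x[1]*h[2] = 1
  r_xh[2] = x[0]*h[2] = -3
r_xh = [-3, 1, -4, 1, -3] (for k = -2, ..., 2)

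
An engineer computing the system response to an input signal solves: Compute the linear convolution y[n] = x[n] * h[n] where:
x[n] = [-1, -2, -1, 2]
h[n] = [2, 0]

y[n] = sum_k x[k]*h[n-k]. Output length = len(x) + len(h) - 1 = 4 + 2 - 1 = 5.
y[0] = -1*2 = -2
y[1] = -2*2 + -1*0 = -4
y[2] = -1*2 + -2*0 = -2
y[3] = 2*2 + -1*0 = 4
y[4] = 2*0 = 0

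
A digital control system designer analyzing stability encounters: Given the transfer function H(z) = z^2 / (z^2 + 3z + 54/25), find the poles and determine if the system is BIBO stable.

Poles are roots of the denominator: z^2 + 3z + 54/25 = 0.
Quadratic formula: z = [-(3) +/- sqrt((3)^2 - 4*(54/25))] / 2
Discriminant = 9 - 216/25 = 9/25; sqrt = 3/5.
z = (-3 +/- 3/5) / 2 => z = -6/5 or z = -9/5.
|p1| = 6/5, |p2| = 9/5.
For BIBO stability, all poles must lie inside the unit circle (|p| < 1).
System is UNSTABLE since at least one |p| >= 1.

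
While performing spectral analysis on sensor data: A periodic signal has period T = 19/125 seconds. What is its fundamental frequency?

The fundamental frequency is the reciprocal of the period.
f = 1/T = 1/(19/125) = 125/19 Hz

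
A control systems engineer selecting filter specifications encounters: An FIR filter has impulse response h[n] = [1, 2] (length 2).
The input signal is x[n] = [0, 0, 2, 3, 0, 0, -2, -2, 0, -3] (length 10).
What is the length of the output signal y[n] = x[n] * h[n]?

For linear convolution, the output length is:
len(y) = len(x) + len(h) - 1 = 10 + 2 - 1 = 11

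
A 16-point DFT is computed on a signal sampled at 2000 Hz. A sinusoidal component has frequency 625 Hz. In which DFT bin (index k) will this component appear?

DFT frequency resolution = f_s/N = 2000/16 = 125 Hz
Bin index k = f_signal / resolution = 625 / 125 = 5
The signal frequency 625 Hz falls in DFT bin k = 5.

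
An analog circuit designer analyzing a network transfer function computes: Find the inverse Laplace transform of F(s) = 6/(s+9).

Standard pair: k/(s+a) <-> k*e^(-at)*u(t)
With k=6, a=9: f(t) = 6*e^(-9t)*u(t)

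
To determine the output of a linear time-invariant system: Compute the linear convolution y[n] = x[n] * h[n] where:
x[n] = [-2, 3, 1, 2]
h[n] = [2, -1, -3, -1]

y[n] = sum_k x[k]*h[n-k]. Output length = len(x) + len(h) - 1 = 4 + 4 - 1 = 7.
y[0] = -2*2 = -4
y[1] = 3*2 + -2*-1 = 8
y[2] = 1*2 + 3*-1 + -2*-3 = 5
y[3] = 2*2 + 1*-1 + 3*-3 + -2*-1 = -4
y[4] = 2*-1 + 1*-3 + 3*-1 = -8
y[5] = 2*-3 + 1*-1 = -7
y[6] = 2*-1 = -2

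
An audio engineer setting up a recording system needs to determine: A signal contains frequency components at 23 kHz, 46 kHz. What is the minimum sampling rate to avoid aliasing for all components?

The highest frequency component is f_max = 46 kHz.
Nyquist rate = 2 * f_max = 2 * 46 kHz = 92 kHz.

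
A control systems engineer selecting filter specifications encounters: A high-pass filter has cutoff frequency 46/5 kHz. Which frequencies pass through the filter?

A high-pass filter passes all frequencies above the cutoff frequency 46/5 kHz and attenuates lower frequencies.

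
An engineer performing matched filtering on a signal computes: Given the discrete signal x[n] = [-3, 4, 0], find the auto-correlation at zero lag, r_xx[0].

The auto-correlation at zero lag r_xx[0] equals the signal energy.
r_xx[0] = sum of x[n]^2 = (-3)^2 + 4^2 + 0^2
= 9 + 16 + 0 = 25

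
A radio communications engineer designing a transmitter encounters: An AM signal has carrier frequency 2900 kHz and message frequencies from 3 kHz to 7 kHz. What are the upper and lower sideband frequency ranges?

Upper sideband (USB) = fc + [fm_low, fm_high] = 2900 + [3, 7] = [2903, 2907] kHz
Lower sideband (LSB) = fc - [fm_high, fm_low] = 2900 - [7, 3] = [2893, 2897] kHz
Total occupied spectrum: 2893 kHz to 2907 kHz (plus carrier at 2900 kHz)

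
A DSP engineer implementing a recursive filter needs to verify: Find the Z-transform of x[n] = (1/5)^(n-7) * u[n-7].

Time-shifting property: if X(z) = Z{x[n]}, then Z{x[n-d]} = z^(-d) * X(z)
X(z) = z/(z - 1/5) for x[n] = (1/5)^n * u[n]
Z{x[n-7]} = z^(-7) * z/(z - 1/5) = z^(-6)/(z - 1/5)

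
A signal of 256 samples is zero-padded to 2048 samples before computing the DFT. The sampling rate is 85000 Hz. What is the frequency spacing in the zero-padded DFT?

Original DFT: N = 256, resolution = f_s/N = 85000/256 = 10625/32 Hz
Zero-padded DFT: N = 2048, resolution = f_s/N = 85000/2048 = 10625/256 Hz
Zero-padding interpolates the spectrum (finer frequency grid)
but does NOT improve the true spectral resolution (ability to resolve close frequencies).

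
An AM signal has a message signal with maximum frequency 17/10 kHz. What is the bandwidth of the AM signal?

In AM (double-sideband), the bandwidth is twice the message frequency.
BW = 2 * f_m = 2 * 17/10 kHz = 17/5 kHz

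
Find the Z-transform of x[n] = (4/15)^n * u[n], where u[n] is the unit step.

The Z-transform of a^n * u[n] is z/(z-a) for |z| > |a|.
Here a = 4/15, so X(z) = z/(z - (4/15)) = 15z/(15z - 4)
ROC: |z| > 4/15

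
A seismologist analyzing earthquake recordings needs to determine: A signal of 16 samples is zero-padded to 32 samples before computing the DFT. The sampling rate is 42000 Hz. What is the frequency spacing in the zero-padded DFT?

Original DFT: N = 16, resolution = f_s/N = 42000/16 = 2625 Hz
Zero-padded DFT: N = 32, resolution = f_s/N = 42000/32 = 2625/2 Hz
Zero-padding interpolates the spectrum (finer frequency grid)
but does NOT improve the true spectral resolution (ability to resolve close frequencies).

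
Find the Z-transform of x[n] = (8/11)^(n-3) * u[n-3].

Time-shifting property: if X(z) = Z{x[n]}, then Z{x[n-d]} = z^(-d) * X(z)
X(z) = z/(z - 8/11) for x[n] = (8/11)^n * u[n]
Z{x[n-3]} = z^(-3) * z/(z - 8/11) = z^(-2)/(z - 8/11)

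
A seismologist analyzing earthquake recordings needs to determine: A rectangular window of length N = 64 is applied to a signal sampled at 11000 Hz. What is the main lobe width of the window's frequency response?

For a rectangular window of length N,
the main lobe width in frequency is 2*f_s/N.
= 2*11000/64 = 1375/4 Hz
This determines the minimum frequency separation for resolving two sinusoids.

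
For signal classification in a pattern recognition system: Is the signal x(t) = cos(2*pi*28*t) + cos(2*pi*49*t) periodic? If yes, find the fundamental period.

f1 = 28 Hz, f2 = 49 Hz
Period T1 = 1/28, T2 = 1/49
Ratio T1/T2 = 49/28, which is rational.
The signal is periodic with fundamental period T = 1/GCD(28,49) = 1/7 s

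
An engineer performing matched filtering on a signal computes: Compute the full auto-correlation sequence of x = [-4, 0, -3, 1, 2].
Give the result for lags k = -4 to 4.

r_xx[k] = sum_m x[m]*x[m+k], indexed from 0, for k = -4 to 4:
  r_xx[-4] = x[4]*x[0] = -8
  r_xx[-3] = x[3]*x[0] + x[4]*x[1] = -4
  r_xx[-2] = x[2]*x[0] + x[3]*x[1] + x[4]*x[2] = 6
  r_xx[-1] = x[1]*x[0] + x[2]*x[1] + x[3]*x[2] + x[4]*x[3] = -1
  r_xx[0] = x[0]*x[0] + x[1]*x[1] + x[2]*x[2] + x[3]*x[3] + x[4]*x[4] = 30
  r_xx[1] = x[0]*x[1] + x[1]*x[2] + x[2]*x[3] + x[3]*x[4] = -1
  r_xx[2] = x[0]*x[2] + x[1]*x[3] + x[2]*x[4] = 6
  r_xx[3] = x[0]*x[3] + x[1]*x[4] = -4
  r_xx[4] = x[0]*x[4] = -8
r_xx = [-8, -4, 6, -1, 30, -1, 6, -4, -8]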